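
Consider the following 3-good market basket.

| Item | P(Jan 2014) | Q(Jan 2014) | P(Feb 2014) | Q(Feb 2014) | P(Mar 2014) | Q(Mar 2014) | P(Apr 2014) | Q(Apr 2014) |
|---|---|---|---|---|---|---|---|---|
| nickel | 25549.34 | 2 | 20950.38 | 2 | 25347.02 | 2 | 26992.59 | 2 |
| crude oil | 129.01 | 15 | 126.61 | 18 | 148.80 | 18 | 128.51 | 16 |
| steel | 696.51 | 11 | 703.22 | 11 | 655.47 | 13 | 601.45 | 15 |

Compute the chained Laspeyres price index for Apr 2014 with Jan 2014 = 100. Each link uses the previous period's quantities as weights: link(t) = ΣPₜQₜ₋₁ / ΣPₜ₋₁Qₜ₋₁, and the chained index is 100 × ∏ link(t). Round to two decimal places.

Link Jan 2014→Feb 2014:
ΣP(Feb 2014)Q(Jan 2014) = 20950.38×2 + 126.61×15 + 703.22×11 = 41900.76 + 1899.15 + 7735.42 = 51535.33
ΣP(Jan 2014)Q(Jan 2014) = 25549.34×2 + 129.01×15 + 696.51×11 = 51098.68 + 1935.15 + 7661.61 = 60695.44
link = 51535.33/60695.44 = 0.849081
Link Feb 2014→Mar 2014:
ΣP(Mar 2014)Q(Feb 2014) = 25347.02×2 + 148.80×18 + 655.47×11 = 50694.04 + 2678.4 + 7210.17 = 60582.61
ΣP(Feb 2014)Q(Feb 2014) = 20950.38×2 + 126.61×18 + 703.22×11 = 41900.76 + 2278.98 + 7735.42 = 51915.16
link = 60582.61/51915.16 = 1.166954
Link Mar 2014→Apr 2014:
ΣP(Apr 2014)Q(Mar 2014) = 26992.59×2 + 128.51×18 + 601.45×13 = 53985.18 + 2313.18 + 7818.85 = 64117.21
ΣP(Mar 2014)Q(Mar 2014) = 25347.02×2 + 148.80×18 + 655.47×13 = 50694.04 + 2678.4 + 8521.11 = 61893.55
link = 64117.21/61893.55 = 1.035927
Chained index = 100 × 0.849081 × 1.166954 × 1.035927 = 102.6436

102.64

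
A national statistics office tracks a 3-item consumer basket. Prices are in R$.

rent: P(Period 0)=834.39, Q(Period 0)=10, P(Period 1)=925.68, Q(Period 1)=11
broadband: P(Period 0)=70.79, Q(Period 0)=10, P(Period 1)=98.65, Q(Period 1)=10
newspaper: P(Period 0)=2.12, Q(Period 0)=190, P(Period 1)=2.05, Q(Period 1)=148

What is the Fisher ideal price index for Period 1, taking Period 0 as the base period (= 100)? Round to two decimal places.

112.47

Laspeyres component (base-period weights):
ΣP(Period 1)Q(Period 0) = 925.68×10 + 98.65×10 + 2.05×190 = 9256.8 + 986.5 + 389.5 = 10632.8
ΣP(Period 0)Q(Period 0) = 834.39×10 + 70.79×10 + 2.12×190 = 8343.9 + 707.9 + 402.8 = 9454.6
L = 10632.8 / 9454.6 × 100 = 112.4617
Paasche component (current-period weights):
ΣP(Period 1)Q(Period 1) = 925.68×11 + 98.65×10 + 2.05×148 = 10182.48 + 986.5 + 303.4 = 11472.38
ΣP(Period 0)Q(Period 1) = 834.39×11 + 70.79×10 + 2.12×148 = 9178.29 + 707.9 + 313.76 = 10199.95
P = 11472.38 / 10199.95 × 100 = 112.4749
Fisher = √(L × P) = √(112.4617 × 112.4749) = 112.4683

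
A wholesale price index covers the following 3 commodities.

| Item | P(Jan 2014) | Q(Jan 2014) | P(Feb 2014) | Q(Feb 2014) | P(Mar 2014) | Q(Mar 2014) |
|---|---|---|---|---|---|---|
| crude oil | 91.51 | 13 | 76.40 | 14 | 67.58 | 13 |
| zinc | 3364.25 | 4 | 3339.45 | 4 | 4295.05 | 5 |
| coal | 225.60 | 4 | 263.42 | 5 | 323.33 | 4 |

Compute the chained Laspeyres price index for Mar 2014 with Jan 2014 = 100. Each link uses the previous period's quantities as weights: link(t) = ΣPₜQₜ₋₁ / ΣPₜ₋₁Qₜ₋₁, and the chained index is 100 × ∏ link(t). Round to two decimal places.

124.23

Link Jan 2014→Feb 2014:
ΣP(Feb 2014)Q(Jan 2014) = 76.40×13 + 3339.45×4 + 263.42×4 = 993.2 + 13357.8 + 1053.68 = 15404.68
ΣP(Jan 2014)Q(Jan 2014) = 91.51×13 + 3364.25×4 + 225.60×4 = 1189.63 + 13457 + 902.4 = 15549.03
link = 15404.68/15549.03 = 0.990716
Link Feb 2014→Mar 2014:
ΣP(Mar 2014)Q(Feb 2014) = 67.58×14 + 4295.05×4 + 323.33×5 = 946.12 + 17180.2 + 1616.65 = 19742.97
ΣP(Feb 2014)Q(Feb 2014) = 76.40×14 + 3339.45×4 + 263.42×5 = 1069.6 + 13357.8 + 1317.1 = 15744.5
link = 19742.97/15744.5 = 1.253960
Chained index = 100 × 0.990716 × 1.253960 = 124.2319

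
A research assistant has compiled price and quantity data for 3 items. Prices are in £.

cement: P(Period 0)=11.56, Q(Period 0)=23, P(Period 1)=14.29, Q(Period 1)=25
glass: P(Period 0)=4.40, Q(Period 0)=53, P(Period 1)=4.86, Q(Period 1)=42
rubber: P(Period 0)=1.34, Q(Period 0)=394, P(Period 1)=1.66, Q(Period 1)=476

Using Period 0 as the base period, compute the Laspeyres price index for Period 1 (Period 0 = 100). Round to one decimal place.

Laspeyres price index uses base-period quantities as weights.
ΣP(Period 1)·Q(Period 0) = 14.29×23 + 4.86×53 + 1.66×394 = 328.67 + 257.58 + 654.04 = 1240.29
ΣP(Period 0)·Q(Period 0) = 11.56×23 + 4.40×53 + 1.34×394 = 265.88 + 233.2 + 527.96 = 1027.04
Index = 1240.29 / 1027.04 × 100 = 120.7636

120.8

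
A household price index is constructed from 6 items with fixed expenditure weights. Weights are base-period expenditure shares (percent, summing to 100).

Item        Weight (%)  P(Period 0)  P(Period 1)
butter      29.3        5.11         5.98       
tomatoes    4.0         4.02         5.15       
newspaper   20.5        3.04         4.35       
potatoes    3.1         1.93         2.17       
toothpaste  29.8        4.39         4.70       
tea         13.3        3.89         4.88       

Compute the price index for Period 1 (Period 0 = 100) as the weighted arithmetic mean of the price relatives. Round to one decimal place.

120.8

butter: 29.3 × (5.98/5.11) = 29.3 × 1.170254 = 34.2885
tomatoes: 4.0 × (5.15/4.02) = 4.0 × 1.281095 = 5.1244
newspaper: 20.5 × (4.35/3.04) = 20.5 × 1.430921 = 29.3339
potatoes: 3.1 × (2.17/1.93) = 3.1 × 1.124352 = 3.4855
toothpaste: 29.8 × (4.70/4.39) = 29.8 × 1.070615 = 31.9043
tea: 13.3 × (4.88/3.89) = 13.3 × 1.254499 = 16.6848
Index = Σ wᵢ·(p₁ᵢ/p₀ᵢ) = 34.2885 + 5.1244 + 29.3339 + 3.4855 + 31.9043 + 16.6848 = 120.8214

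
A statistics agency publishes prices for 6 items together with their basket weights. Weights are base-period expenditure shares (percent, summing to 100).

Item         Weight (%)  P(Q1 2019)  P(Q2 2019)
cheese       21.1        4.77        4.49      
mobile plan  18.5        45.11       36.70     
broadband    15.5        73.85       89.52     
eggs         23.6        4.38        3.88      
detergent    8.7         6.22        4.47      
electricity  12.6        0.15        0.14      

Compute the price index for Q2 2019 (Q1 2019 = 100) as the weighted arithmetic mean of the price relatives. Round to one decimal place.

92.6

cheese: 21.1 × (4.49/4.77) = 21.1 × 0.941300 = 19.8614
mobile plan: 18.5 × (36.70/45.11) = 18.5 × 0.813567 = 15.0510
broadband: 15.5 × (89.52/73.85) = 15.5 × 1.212187 = 18.7889
eggs: 23.6 × (3.88/4.38) = 23.6 × 0.885845 = 20.9059
detergent: 8.7 × (4.47/6.22) = 8.7 × 0.718650 = 6.2523
electricity: 12.6 × (0.14/0.15) = 12.6 × 0.933333 = 11.7600
Index = Σ wᵢ·(p₁ᵢ/p₀ᵢ) = 19.8614 + 15.0510 + 18.7889 + 20.9059 + 6.2523 + 11.7600 = 92.6195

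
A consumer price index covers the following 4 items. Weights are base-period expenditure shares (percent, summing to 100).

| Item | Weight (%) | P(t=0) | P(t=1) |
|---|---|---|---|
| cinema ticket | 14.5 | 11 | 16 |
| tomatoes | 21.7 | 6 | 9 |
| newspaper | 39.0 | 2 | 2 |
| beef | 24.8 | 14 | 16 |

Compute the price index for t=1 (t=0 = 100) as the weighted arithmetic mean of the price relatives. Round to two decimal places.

120.98

cinema ticket: 14.5 × (16/11) = 14.5 × 1.454545 = 21.0909
tomatoes: 21.7 × (9/6) = 21.7 × 1.500000 = 32.5500
newspaper: 39.0 × (2/2) = 39.0 × 1.000000 = 39.0000
beef: 24.8 × (16/14) = 24.8 × 1.142857 = 28.3429
Index = Σ wᵢ·(p₁ᵢ/p₀ᵢ) = 21.0909 + 32.5500 + 39.0000 + 28.3429 = 120.9838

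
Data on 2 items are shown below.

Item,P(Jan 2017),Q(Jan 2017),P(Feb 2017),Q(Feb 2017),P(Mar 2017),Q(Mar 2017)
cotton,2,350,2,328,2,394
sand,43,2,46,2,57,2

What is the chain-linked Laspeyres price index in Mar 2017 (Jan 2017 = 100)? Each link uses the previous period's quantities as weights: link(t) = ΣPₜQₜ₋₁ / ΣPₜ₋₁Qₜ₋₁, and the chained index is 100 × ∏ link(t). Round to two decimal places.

Link Jan 2017→Feb 2017:
ΣP(Feb 2017)Q(Jan 2017) = 2×350 + 46×2 = 700 + 92 = 792
ΣP(Jan 2017)Q(Jan 2017) = 2×350 + 43×2 = 700 + 86 = 786
link = 792/786 = 1.007634
Link Feb 2017→Mar 2017:
ΣP(Mar 2017)Q(Feb 2017) = 2×328 + 57×2 = 656 + 114 = 770
ΣP(Feb 2017)Q(Feb 2017) = 2×328 + 46×2 = 656 + 92 = 748
link = 770/748 = 1.029412
Chained index = 100 × 1.007634 × 1.029412 = 103.7270

103.73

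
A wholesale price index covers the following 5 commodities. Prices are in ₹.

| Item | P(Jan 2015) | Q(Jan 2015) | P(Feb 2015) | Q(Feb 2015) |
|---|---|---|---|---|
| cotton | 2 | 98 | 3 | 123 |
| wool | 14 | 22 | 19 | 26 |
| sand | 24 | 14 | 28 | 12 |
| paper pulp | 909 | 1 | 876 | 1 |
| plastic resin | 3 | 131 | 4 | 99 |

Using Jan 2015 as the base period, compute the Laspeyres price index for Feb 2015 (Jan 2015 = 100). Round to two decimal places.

116.90

Laspeyres price index uses base-period quantities as weights.
ΣP(Feb 2015)·Q(Jan 2015) = 3×98 + 19×22 + 28×14 + 876×1 + 4×131 = 294 + 418 + 392 + 876 + 524 = 2504
ΣP(Jan 2015)·Q(Jan 2015) = 2×98 + 14×22 + 24×14 + 909×1 + 3×131 = 196 + 308 + 336 + 909 + 393 = 2142
Index = 2504 / 2142 × 100 = 116.9001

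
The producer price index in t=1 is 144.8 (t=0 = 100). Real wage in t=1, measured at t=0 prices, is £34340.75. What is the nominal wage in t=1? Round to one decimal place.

Nominal = Real × (Index/100) = 34340.75 × (144.8/100)
        = 34340.75 × 1.448 = 49725.4060

49725.4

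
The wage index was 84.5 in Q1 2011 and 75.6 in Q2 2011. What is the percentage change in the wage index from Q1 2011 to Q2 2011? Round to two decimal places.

-10.53%

Change = (75.6 − 84.5) / 84.5 × 100
       = -8.9 / 84.5 × 100 = -10.5325%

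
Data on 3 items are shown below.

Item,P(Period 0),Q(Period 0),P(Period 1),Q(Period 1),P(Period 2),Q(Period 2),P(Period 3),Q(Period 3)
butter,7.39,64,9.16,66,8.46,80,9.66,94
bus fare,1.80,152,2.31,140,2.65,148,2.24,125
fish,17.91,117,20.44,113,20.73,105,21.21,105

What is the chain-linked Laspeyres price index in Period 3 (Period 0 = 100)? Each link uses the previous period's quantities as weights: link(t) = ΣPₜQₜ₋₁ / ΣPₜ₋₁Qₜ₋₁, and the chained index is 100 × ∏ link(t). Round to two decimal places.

Link Period 0→Period 1:
ΣP(Period 1)Q(Period 0) = 9.16×64 + 2.31×152 + 20.44×117 = 586.24 + 351.12 + 2391.48 = 3328.84
ΣP(Period 0)Q(Period 0) = 7.39×64 + 1.80×152 + 17.91×117 = 472.96 + 273.6 + 2095.47 = 2842.03
link = 3328.84/2842.03 = 1.171290
Link Period 1→Period 2:
ΣP(Period 2)Q(Period 1) = 8.46×66 + 2.65×140 + 20.73×113 = 558.36 + 371 + 2342.49 = 3271.85
ΣP(Period 1)Q(Period 1) = 9.16×66 + 2.31×140 + 20.44×113 = 604.56 + 323.4 + 2309.72 = 3237.68
link = 3271.85/3237.68 = 1.010554
Link Period 2→Period 3:
ΣP(Period 3)Q(Period 2) = 9.66×80 + 2.24×148 + 21.21×105 = 772.8 + 331.52 + 2227.05 = 3331.37
ΣP(Period 2)Q(Period 2) = 8.46×80 + 2.65×148 + 20.73×105 = 676.8 + 392.2 + 2176.65 = 3245.65
link = 3331.37/3245.65 = 1.026411
Chained index = 100 × 1.171290 × 1.010554 × 1.026411 = 121.4912

121.49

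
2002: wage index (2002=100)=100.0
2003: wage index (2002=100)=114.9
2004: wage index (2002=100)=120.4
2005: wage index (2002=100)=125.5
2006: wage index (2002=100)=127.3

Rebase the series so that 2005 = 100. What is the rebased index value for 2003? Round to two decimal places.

Rebased(2003) = 114.9 / 125.5 × 100 = 91.5538

91.55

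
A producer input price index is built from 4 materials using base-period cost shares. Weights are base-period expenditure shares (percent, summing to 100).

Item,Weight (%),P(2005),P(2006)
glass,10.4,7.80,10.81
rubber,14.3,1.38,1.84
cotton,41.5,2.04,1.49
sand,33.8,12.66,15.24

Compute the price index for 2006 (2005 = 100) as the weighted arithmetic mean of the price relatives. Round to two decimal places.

104.48

glass: 10.4 × (10.81/7.80) = 10.4 × 1.385897 = 14.4133
rubber: 14.3 × (1.84/1.38) = 14.3 × 1.333333 = 19.0667
cotton: 41.5 × (1.49/2.04) = 41.5 × 0.730392 = 30.3113
sand: 33.8 × (15.24/12.66) = 33.8 × 1.203791 = 40.6882
Index = Σ wᵢ·(p₁ᵢ/p₀ᵢ) = 14.4133 + 19.0667 + 30.3113 + 40.6882 = 104.4794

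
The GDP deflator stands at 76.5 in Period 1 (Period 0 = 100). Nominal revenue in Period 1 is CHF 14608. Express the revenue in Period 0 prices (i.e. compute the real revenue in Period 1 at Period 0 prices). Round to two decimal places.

19095.42

Real = Nominal ÷ (Index/100) = 14608 ÷ (76.5/100)
     = 14608 ÷ 0.765 = 19095.4248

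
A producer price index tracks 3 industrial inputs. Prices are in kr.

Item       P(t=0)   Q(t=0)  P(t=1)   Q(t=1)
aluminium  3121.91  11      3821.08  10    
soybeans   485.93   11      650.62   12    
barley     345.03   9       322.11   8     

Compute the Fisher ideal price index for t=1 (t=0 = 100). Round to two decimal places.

121.90

Laspeyres component (base-period weights):
ΣP(t=1)Q(t=0) = 3821.08×11 + 650.62×11 + 322.11×9 = 42031.88 + 7156.82 + 2898.99 = 52087.69
ΣP(t=0)Q(t=0) = 3121.91×11 + 485.93×11 + 345.03×9 = 34341.01 + 5345.23 + 3105.27 = 42791.51
L = 52087.69 / 42791.51 × 100 = 121.7244
Paasche component (current-period weights):
ΣP(t=1)Q(t=1) = 3821.08×10 + 650.62×12 + 322.11×8 = 38210.8 + 7807.44 + 2576.88 = 48595.12
ΣP(t=0)Q(t=1) = 3121.91×10 + 485.93×12 + 345.03×8 = 31219.1 + 5831.16 + 2760.24 = 39810.5
P = 48595.12 / 39810.5 × 100 = 122.0661
Fisher = √(L × P) = √(121.7244 × 122.0661) = 121.8951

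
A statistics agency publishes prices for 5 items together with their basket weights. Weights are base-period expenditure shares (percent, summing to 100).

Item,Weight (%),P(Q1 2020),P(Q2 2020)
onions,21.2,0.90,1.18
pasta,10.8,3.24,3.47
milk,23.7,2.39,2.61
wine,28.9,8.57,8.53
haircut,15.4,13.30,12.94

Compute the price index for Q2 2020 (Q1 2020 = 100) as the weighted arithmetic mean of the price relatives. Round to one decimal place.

onions: 21.2 × (1.18/0.90) = 21.2 × 1.311111 = 27.7956
pasta: 10.8 × (3.47/3.24) = 10.8 × 1.070988 = 11.5667
milk: 23.7 × (2.61/2.39) = 23.7 × 1.092050 = 25.8816
wine: 28.9 × (8.53/8.57) = 28.9 × 0.995333 = 28.7651
haircut: 15.4 × (12.94/13.30) = 15.4 × 0.972932 = 14.9832
Index = Σ wᵢ·(p₁ᵢ/p₀ᵢ) = 27.7956 + 11.5667 + 25.8816 + 28.7651 + 14.9832 = 108.9921

109.0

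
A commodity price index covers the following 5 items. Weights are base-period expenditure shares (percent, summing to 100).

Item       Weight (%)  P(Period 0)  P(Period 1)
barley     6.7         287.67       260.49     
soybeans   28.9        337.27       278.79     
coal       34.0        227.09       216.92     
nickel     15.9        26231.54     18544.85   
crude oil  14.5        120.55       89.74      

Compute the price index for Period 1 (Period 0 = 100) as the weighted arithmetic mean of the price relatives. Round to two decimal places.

barley: 6.7 × (260.49/287.67) = 6.7 × 0.905517 = 6.0670
soybeans: 28.9 × (278.79/337.27) = 28.9 × 0.826608 = 23.8890
coal: 34.0 × (216.92/227.09) = 34.0 × 0.955216 = 32.4773
nickel: 15.9 × (18544.85/26231.54) = 15.9 × 0.706968 = 11.2408
crude oil: 14.5 × (89.74/120.55) = 14.5 × 0.744421 = 10.7941
Index = Σ wᵢ·(p₁ᵢ/p₀ᵢ) = 6.0670 + 23.8890 + 32.4773 + 11.2408 + 10.7941 = 84.4682

84.47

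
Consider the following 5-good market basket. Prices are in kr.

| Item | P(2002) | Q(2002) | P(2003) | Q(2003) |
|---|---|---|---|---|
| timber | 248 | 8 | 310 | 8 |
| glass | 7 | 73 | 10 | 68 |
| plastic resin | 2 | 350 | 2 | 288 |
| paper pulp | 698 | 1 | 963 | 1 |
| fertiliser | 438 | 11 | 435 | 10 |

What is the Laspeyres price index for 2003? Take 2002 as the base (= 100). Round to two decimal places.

Laspeyres price index uses base-period quantities as weights.
ΣP(2003)·Q(2002) = 310×8 + 10×73 + 2×350 + 963×1 + 435×11 = 2480 + 730 + 700 + 963 + 4785 = 9658
ΣP(2002)·Q(2002) = 248×8 + 7×73 + 2×350 + 698×1 + 438×11 = 1984 + 511 + 700 + 698 + 4818 = 8711
Index = 9658 / 8711 × 100 = 110.8713

110.87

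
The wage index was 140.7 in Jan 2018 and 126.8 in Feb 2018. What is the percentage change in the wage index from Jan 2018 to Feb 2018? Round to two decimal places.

Change = (126.8 − 140.7) / 140.7 × 100
       = -13.9 / 140.7 × 100 = -9.8792%

-9.88%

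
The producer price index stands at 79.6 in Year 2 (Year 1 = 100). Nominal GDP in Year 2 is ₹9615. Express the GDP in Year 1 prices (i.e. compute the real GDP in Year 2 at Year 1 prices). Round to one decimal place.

12079.1

Real = Nominal ÷ (Index/100) = 9615 ÷ (79.6/100)
     = 9615 ÷ 0.796 = 12079.1457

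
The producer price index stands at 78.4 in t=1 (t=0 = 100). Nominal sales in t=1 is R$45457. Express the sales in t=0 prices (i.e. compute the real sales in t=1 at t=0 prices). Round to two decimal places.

Real = Nominal ÷ (Index/100) = 45457 ÷ (78.4/100)
     = 45457 ÷ 0.784 = 57980.8673

57980.87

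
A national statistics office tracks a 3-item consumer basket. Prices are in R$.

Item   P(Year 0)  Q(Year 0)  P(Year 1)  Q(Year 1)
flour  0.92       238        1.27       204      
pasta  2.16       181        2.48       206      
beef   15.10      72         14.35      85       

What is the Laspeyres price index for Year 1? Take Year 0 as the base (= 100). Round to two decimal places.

Laspeyres price index uses base-period quantities as weights.
ΣP(Year 1)·Q(Year 0) = 1.27×238 + 2.48×181 + 14.35×72 = 302.26 + 448.88 + 1033.2 = 1784.34
ΣP(Year 0)·Q(Year 0) = 0.92×238 + 2.16×181 + 15.10×72 = 218.96 + 390.96 + 1087.2 = 1697.12
Index = 1784.34 / 1697.12 × 100 = 105.1393

105.14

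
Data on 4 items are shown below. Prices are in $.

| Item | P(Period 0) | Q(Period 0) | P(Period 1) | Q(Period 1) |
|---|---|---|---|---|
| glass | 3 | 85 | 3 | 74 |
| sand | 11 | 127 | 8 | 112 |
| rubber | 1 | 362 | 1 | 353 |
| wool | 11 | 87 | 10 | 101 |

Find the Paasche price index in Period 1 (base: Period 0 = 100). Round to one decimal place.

Paasche price index uses current-period quantities as weights.
ΣP(Period 1)·Q(Period 1) = 3×74 + 8×112 + 1×353 + 10×101 = 222 + 896 + 353 + 1010 = 2481
ΣP(Period 0)·Q(Period 1) = 3×74 + 11×112 + 1×353 + 11×101 = 222 + 1232 + 353 + 1111 = 2918
Index = 2481 / 2918 × 100 = 85.0240

85.0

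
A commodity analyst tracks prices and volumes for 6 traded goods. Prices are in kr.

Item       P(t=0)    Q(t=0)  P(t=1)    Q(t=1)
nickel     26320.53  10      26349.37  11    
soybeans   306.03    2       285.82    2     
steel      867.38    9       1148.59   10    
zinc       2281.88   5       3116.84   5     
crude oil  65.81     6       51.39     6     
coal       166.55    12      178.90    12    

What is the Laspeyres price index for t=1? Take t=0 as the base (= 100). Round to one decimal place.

Laspeyres price index uses base-period quantities as weights.
ΣP(t=1)·Q(t=0) = 26349.37×10 + 285.82×2 + 1148.59×9 + 3116.84×5 + 51.39×6 + 178.90×12 = 263493.7 + 571.64 + 10337.31 + 15584.2 + 308.34 + 2146.8 = 292441.99
ΣP(t=0)·Q(t=0) = 26320.53×10 + 306.03×2 + 867.38×9 + 2281.88×5 + 65.81×6 + 166.55×12 = 263205.3 + 612.06 + 7806.42 + 11409.4 + 394.86 + 1998.6 = 285426.64
Index = 292441.99 / 285426.64 × 100 = 102.4578

102.5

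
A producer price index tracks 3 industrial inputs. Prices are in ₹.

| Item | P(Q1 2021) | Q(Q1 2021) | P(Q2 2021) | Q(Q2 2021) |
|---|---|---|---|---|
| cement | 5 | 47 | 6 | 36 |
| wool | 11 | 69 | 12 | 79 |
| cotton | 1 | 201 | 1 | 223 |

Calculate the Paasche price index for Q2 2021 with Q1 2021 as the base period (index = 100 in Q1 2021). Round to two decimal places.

109.04

Paasche price index uses current-period quantities as weights.
ΣP(Q2 2021)·Q(Q2 2021) = 6×36 + 12×79 + 1×223 = 216 + 948 + 223 = 1387
ΣP(Q1 2021)·Q(Q2 2021) = 5×36 + 11×79 + 1×223 = 180 + 869 + 223 = 1272
Index = 1387 / 1272 × 100 = 109.0409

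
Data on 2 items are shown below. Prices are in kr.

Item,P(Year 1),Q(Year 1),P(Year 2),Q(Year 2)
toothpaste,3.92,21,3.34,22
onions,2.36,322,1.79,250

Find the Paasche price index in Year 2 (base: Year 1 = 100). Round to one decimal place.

77.0

Paasche price index uses current-period quantities as weights.
ΣP(Year 2)·Q(Year 2) = 3.34×22 + 1.79×250 = 73.48 + 447.5 = 520.98
ΣP(Year 1)·Q(Year 2) = 3.92×22 + 2.36×250 = 86.24 + 590 = 676.24
Index = 520.98 / 676.24 × 100 = 77.0407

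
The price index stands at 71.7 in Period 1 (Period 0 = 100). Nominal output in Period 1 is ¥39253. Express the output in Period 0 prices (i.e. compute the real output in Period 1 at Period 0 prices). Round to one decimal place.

54746.2

Real = Nominal ÷ (Index/100) = 39253 ÷ (71.7/100)
     = 39253 ÷ 0.717 = 54746.1646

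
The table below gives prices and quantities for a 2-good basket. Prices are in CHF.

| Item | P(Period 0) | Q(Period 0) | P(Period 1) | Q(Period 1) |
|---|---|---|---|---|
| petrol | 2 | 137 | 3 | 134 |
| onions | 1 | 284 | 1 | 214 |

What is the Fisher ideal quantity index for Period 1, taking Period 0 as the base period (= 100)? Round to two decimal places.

87.50

Laspeyres component (base-period weights):
ΣP(Period 0)Q(Period 1) = 2×134 + 1×214 = 268 + 214 = 482
ΣP(Period 0)Q(Period 0) = 2×137 + 1×284 = 274 + 284 = 558
L = 482 / 558 × 100 = 86.3799
Paasche component (current-period weights):
ΣP(Period 1)Q(Period 1) = 3×134 + 1×214 = 402 + 214 = 616
ΣP(Period 1)Q(Period 0) = 3×137 + 1×284 = 411 + 284 = 695
P = 616 / 695 × 100 = 88.6331
Fisher = √(L × P) = √(86.3799 × 88.6331) = 87.4993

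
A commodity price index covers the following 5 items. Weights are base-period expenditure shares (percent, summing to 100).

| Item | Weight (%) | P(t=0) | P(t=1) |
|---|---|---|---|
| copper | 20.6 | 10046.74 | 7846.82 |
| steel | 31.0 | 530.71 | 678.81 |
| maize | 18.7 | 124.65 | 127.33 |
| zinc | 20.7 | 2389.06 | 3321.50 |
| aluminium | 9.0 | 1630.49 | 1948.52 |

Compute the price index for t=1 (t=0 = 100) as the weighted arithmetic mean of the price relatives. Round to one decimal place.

114.4

copper: 20.6 × (7846.82/10046.74) = 20.6 × 0.781031 = 16.0892
steel: 31.0 × (678.81/530.71) = 31.0 × 1.279060 = 39.6509
maize: 18.7 × (127.33/124.65) = 18.7 × 1.021500 = 19.1021
zinc: 20.7 × (3321.50/2389.06) = 20.7 × 1.390296 = 28.7791
aluminium: 9.0 × (1948.52/1630.49) = 9.0 × 1.195052 = 10.7555
Index = Σ wᵢ·(p₁ᵢ/p₀ᵢ) = 16.0892 + 39.6509 + 19.1021 + 28.7791 + 10.7555 = 114.3768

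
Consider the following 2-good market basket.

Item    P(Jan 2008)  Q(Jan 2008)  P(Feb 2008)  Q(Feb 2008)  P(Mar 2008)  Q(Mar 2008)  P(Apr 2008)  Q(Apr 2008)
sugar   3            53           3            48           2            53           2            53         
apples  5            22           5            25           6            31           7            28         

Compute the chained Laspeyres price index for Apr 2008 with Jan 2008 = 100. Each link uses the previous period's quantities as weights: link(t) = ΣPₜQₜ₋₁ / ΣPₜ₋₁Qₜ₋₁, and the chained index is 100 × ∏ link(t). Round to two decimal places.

101.16

Link Jan 2008→Feb 2008:
ΣP(Feb 2008)Q(Jan 2008) = 3×53 + 5×22 = 159 + 110 = 269
ΣP(Jan 2008)Q(Jan 2008) = 3×53 + 5×22 = 159 + 110 = 269
link = 269/269 = 1.000000
Link Feb 2008→Mar 2008:
ΣP(Mar 2008)Q(Feb 2008) = 2×48 + 6×25 = 96 + 150 = 246
ΣP(Feb 2008)Q(Feb 2008) = 3×48 + 5×25 = 144 + 125 = 269
link = 246/269 = 0.914498
Link Mar 2008→Apr 2008:
ΣP(Apr 2008)Q(Mar 2008) = 2×53 + 7×31 = 106 + 217 = 323
ΣP(Mar 2008)Q(Mar 2008) = 2×53 + 6×31 = 106 + 186 = 292
link = 323/292 = 1.106164
Chained index = 100 × 1.000000 × 0.914498 × 1.106164 = 101.1585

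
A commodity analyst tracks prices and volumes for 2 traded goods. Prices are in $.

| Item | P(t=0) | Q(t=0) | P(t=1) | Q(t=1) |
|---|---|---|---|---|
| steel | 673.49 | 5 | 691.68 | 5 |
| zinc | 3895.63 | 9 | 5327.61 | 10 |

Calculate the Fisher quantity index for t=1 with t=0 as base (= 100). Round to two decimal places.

110.25

Laspeyres component (base-period weights):
ΣP(t=0)Q(t=1) = 673.49×5 + 3895.63×10 = 3367.45 + 38956.3 = 42323.75
ΣP(t=0)Q(t=0) = 673.49×5 + 3895.63×9 = 3367.45 + 35060.67 = 38428.12
L = 42323.75 / 38428.12 × 100 = 110.1374
Paasche component (current-period weights):
ΣP(t=1)Q(t=1) = 691.68×5 + 5327.61×10 = 3458.4 + 53276.1 = 56734.5
ΣP(t=1)Q(t=0) = 691.68×5 + 5327.61×9 = 3458.4 + 47948.49 = 51406.89
P = 56734.5 / 51406.89 × 100 = 110.3636
Fisher = √(L × P) = √(110.1374 × 110.3636) = 110.2505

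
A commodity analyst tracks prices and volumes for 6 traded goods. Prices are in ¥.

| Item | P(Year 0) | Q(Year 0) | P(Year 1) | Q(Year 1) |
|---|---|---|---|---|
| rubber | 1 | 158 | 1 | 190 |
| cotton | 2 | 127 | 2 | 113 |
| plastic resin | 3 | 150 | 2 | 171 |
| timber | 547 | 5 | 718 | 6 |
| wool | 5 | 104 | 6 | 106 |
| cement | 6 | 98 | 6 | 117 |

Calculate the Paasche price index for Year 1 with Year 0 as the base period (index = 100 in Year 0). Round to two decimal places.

117.66

Paasche price index uses current-period quantities as weights.
ΣP(Year 1)·Q(Year 1) = 1×190 + 2×113 + 2×171 + 718×6 + 6×106 + 6×117 = 190 + 226 + 342 + 4308 + 636 + 702 = 6404
ΣP(Year 0)·Q(Year 1) = 1×190 + 2×113 + 3×171 + 547×6 + 5×106 + 6×117 = 190 + 226 + 513 + 3282 + 530 + 702 = 5443
Index = 6404 / 5443 × 100 = 117.6557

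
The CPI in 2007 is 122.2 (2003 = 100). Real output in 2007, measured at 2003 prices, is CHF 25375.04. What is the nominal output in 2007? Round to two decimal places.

Nominal = Real × (Index/100) = 25375.04 × (122.2/100)
        = 25375.04 × 1.222 = 31008.2989

31008.30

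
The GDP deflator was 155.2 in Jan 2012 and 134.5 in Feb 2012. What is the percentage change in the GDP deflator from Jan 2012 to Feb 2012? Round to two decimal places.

Change = (134.5 − 155.2) / 155.2 × 100
       = -20.7 / 155.2 × 100 = -13.3376%

-13.34%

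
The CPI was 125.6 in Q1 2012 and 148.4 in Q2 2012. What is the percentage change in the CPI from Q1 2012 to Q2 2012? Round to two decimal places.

Change = (148.4 − 125.6) / 125.6 × 100
       = 22.8 / 125.6 × 100 = 18.1529%

18.15%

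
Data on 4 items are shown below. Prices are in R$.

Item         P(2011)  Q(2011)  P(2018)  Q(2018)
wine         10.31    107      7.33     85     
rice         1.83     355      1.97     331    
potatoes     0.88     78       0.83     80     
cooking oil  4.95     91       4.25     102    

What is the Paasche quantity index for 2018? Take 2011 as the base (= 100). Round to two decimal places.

91.73

Paasche quantity index uses current-period prices as weights.
ΣP(2018)·Q(2018) = 7.33×85 + 1.97×331 + 0.83×80 + 4.25×102 = 623.05 + 652.07 + 66.4 + 433.5 = 1775.02
ΣP(2018)·Q(2011) = 7.33×107 + 1.97×355 + 0.83×78 + 4.25×91 = 784.31 + 699.35 + 64.74 + 386.75 = 1935.15
Index = 1775.02 / 1935.15 × 100 = 91.7252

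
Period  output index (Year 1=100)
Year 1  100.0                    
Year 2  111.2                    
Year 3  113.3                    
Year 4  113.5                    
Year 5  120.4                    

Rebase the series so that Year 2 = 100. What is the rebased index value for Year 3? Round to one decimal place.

Rebased(Year 3) = 113.3 / 111.2 × 100 = 101.8885

101.9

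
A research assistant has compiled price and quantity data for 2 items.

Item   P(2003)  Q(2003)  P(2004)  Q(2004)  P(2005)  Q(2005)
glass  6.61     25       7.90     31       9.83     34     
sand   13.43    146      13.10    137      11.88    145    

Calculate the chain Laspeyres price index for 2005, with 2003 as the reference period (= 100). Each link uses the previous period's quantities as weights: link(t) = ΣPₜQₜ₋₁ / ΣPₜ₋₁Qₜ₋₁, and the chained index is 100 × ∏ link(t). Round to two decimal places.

94.03

Link 2003→2004:
ΣP(2004)Q(2003) = 7.90×25 + 13.10×146 = 197.5 + 1912.6 = 2110.1
ΣP(2003)Q(2003) = 6.61×25 + 13.43×146 = 165.25 + 1960.78 = 2126.03
link = 2110.1/2126.03 = 0.992507
Link 2004→2005:
ΣP(2005)Q(2004) = 9.83×31 + 11.88×137 = 304.73 + 1627.56 = 1932.29
ΣP(2004)Q(2004) = 7.90×31 + 13.10×137 = 244.9 + 1794.7 = 2039.6
link = 1932.29/2039.6 = 0.947387
Chained index = 100 × 0.992507 × 0.947387 = 94.0288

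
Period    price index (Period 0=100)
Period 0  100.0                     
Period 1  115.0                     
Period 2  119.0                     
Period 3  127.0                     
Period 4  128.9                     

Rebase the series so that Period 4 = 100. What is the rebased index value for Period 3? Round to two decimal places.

98.53

Rebased(Period 3) = 127.0 / 128.9 × 100 = 98.5260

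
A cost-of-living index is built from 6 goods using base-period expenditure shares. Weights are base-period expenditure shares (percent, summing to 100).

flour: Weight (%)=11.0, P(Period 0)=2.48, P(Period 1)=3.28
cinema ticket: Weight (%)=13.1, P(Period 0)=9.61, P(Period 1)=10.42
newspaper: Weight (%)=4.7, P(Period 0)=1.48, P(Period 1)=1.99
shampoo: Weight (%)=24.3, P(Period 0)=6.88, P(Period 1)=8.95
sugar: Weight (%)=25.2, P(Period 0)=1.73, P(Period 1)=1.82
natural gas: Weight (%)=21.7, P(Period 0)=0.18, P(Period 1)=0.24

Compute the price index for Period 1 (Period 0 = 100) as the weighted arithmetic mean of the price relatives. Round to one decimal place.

flour: 11.0 × (3.28/2.48) = 11.0 × 1.322581 = 14.5484
cinema ticket: 13.1 × (10.42/9.61) = 13.1 × 1.084287 = 14.2042
newspaper: 4.7 × (1.99/1.48) = 4.7 × 1.344595 = 6.3196
shampoo: 24.3 × (8.95/6.88) = 24.3 × 1.300872 = 31.6112
sugar: 25.2 × (1.82/1.73) = 25.2 × 1.052023 = 26.5110
natural gas: 21.7 × (0.24/0.18) = 21.7 × 1.333333 = 28.9333
Index = Σ wᵢ·(p₁ᵢ/p₀ᵢ) = 14.5484 + 14.2042 + 6.3196 + 31.6112 + 26.5110 + 28.9333 = 122.1277

122.1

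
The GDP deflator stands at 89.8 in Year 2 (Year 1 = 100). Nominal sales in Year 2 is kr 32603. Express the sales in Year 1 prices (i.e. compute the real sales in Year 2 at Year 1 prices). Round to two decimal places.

36306.24

Real = Nominal ÷ (Index/100) = 32603 ÷ (89.8/100)
     = 32603 ÷ 0.898 = 36306.2361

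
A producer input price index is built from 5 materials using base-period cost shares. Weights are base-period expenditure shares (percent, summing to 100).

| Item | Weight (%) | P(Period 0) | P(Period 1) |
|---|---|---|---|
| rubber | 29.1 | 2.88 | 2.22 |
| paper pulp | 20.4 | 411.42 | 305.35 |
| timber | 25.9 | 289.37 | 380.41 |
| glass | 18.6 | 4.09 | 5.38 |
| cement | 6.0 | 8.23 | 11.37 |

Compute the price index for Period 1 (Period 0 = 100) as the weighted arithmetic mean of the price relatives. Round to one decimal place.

rubber: 29.1 × (2.22/2.88) = 29.1 × 0.770833 = 22.4313
paper pulp: 20.4 × (305.35/411.42) = 20.4 × 0.742186 = 15.1406
timber: 25.9 × (380.41/289.37) = 25.9 × 1.314615 = 34.0485
glass: 18.6 × (5.38/4.09) = 18.6 × 1.315403 = 24.4665
cement: 6.0 × (11.37/8.23) = 6.0 × 1.381531 = 8.2892
Index = Σ wᵢ·(p₁ᵢ/p₀ᵢ) = 22.4313 + 15.1406 + 34.0485 + 24.4665 + 8.2892 = 104.3760

104.4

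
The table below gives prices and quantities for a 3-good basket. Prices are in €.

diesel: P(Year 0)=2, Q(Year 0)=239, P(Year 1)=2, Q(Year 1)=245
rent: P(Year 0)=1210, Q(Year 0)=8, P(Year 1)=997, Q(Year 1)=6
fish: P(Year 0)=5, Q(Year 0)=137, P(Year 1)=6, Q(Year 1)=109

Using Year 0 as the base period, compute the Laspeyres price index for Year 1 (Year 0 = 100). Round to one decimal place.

Laspeyres price index uses base-period quantities as weights.
ΣP(Year 1)·Q(Year 0) = 2×239 + 997×8 + 6×137 = 478 + 7976 + 822 = 9276
ΣP(Year 0)·Q(Year 0) = 2×239 + 1210×8 + 5×137 = 478 + 9680 + 685 = 10843
Index = 9276 / 10843 × 100 = 85.5483

85.5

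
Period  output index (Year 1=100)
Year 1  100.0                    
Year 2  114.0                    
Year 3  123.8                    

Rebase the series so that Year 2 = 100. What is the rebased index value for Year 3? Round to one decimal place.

Rebased(Year 3) = 123.8 / 114.0 × 100 = 108.5965

108.6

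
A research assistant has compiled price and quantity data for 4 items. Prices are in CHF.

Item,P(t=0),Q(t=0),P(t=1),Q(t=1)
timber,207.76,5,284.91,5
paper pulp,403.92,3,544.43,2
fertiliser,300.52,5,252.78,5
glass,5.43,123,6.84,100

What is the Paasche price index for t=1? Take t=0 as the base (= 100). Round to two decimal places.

114.62

Paasche price index uses current-period quantities as weights.
ΣP(t=1)·Q(t=1) = 284.91×5 + 544.43×2 + 252.78×5 + 6.84×100 = 1424.55 + 1088.86 + 1263.9 + 684 = 4461.31
ΣP(t=0)·Q(t=1) = 207.76×5 + 403.92×2 + 300.52×5 + 5.43×100 = 1038.8 + 807.84 + 1502.6 + 543 = 3892.24
Index = 4461.31 / 3892.24 × 100 = 114.6206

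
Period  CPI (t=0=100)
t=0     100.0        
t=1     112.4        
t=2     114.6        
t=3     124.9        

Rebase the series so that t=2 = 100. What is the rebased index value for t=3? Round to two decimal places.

Rebased(t=3) = 124.9 / 114.6 × 100 = 108.9878

108.99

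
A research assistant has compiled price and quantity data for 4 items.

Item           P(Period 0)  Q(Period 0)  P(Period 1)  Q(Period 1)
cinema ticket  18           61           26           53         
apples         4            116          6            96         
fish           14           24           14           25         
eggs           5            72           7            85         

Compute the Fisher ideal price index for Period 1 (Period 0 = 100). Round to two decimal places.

Laspeyres component (base-period weights):
ΣP(Period 1)Q(Period 0) = 26×61 + 6×116 + 14×24 + 7×72 = 1586 + 696 + 336 + 504 = 3122
ΣP(Period 0)Q(Period 0) = 18×61 + 4×116 + 14×24 + 5×72 = 1098 + 464 + 336 + 360 = 2258
L = 3122 / 2258 × 100 = 138.2640
Paasche component (current-period weights):
ΣP(Period 1)Q(Period 1) = 26×53 + 6×96 + 14×25 + 7×85 = 1378 + 576 + 350 + 595 = 2899
ΣP(Period 0)Q(Period 1) = 18×53 + 4×96 + 14×25 + 5×85 = 954 + 384 + 350 + 425 = 2113
P = 2899 / 2113 × 100 = 137.1983
Fisher = √(L × P) = √(138.2640 × 137.1983) = 137.7301

137.73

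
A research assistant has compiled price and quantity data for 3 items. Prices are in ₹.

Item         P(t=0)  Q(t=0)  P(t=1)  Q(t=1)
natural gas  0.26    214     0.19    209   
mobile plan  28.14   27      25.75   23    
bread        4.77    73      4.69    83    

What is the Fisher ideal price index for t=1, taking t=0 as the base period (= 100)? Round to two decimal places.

Laspeyres component (base-period weights):
ΣP(t=1)Q(t=0) = 0.19×214 + 25.75×27 + 4.69×73 = 40.66 + 695.25 + 342.37 = 1078.28
ΣP(t=0)Q(t=0) = 0.26×214 + 28.14×27 + 4.77×73 = 55.64 + 759.78 + 348.21 = 1163.63
L = 1078.28 / 1163.63 × 100 = 92.6652
Paasche component (current-period weights):
ΣP(t=1)Q(t=1) = 0.19×209 + 25.75×23 + 4.69×83 = 39.71 + 592.25 + 389.27 = 1021.23
ΣP(t=0)Q(t=1) = 0.26×209 + 28.14×23 + 4.77×83 = 54.34 + 647.22 + 395.91 = 1097.47
P = 1021.23 / 1097.47 × 100 = 93.0531
Fisher = √(L × P) = √(92.6652 × 93.0531) = 92.8590

92.86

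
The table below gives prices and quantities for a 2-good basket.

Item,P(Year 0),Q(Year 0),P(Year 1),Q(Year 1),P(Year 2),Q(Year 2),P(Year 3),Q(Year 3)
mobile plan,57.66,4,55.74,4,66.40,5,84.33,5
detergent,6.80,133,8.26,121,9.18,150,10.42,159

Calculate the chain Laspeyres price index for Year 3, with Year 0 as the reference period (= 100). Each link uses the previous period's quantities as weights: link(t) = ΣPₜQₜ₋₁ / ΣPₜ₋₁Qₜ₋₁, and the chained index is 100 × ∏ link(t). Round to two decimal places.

152.24

Link Year 0→Year 1:
ΣP(Year 1)Q(Year 0) = 55.74×4 + 8.26×133 = 222.96 + 1098.58 = 1321.54
ΣP(Year 0)Q(Year 0) = 57.66×4 + 6.80×133 = 230.64 + 904.4 = 1135.04
link = 1321.54/1135.04 = 1.164311
Link Year 1→Year 2:
ΣP(Year 2)Q(Year 1) = 66.40×4 + 9.18×121 = 265.6 + 1110.78 = 1376.38
ΣP(Year 1)Q(Year 1) = 55.74×4 + 8.26×121 = 222.96 + 999.46 = 1222.42
link = 1376.38/1222.42 = 1.125947
Link Year 2→Year 3:
ΣP(Year 3)Q(Year 2) = 84.33×5 + 10.42×150 = 421.65 + 1563 = 1984.65
ΣP(Year 2)Q(Year 2) = 66.40×5 + 9.18×150 = 332 + 1377 = 1709
link = 1984.65/1709 = 1.161293
Chained index = 100 × 1.164311 × 1.125947 × 1.161293 = 152.2401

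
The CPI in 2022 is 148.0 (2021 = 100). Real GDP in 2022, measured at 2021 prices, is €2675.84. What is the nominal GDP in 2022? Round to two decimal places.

Nominal = Real × (Index/100) = 2675.84 × (148.0/100)
        = 2675.84 × 1.480 = 3960.2432

3960.24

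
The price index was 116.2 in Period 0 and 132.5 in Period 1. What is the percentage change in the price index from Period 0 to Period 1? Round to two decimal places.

14.03%

Change = (132.5 − 116.2) / 116.2 × 100
       = 16.3 / 116.2 × 100 = 14.0275%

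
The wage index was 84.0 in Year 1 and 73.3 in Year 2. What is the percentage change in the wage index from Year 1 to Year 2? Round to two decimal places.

-12.74%

Change = (73.3 − 84.0) / 84.0 × 100
       = -10.7 / 84.0 × 100 = -12.7381%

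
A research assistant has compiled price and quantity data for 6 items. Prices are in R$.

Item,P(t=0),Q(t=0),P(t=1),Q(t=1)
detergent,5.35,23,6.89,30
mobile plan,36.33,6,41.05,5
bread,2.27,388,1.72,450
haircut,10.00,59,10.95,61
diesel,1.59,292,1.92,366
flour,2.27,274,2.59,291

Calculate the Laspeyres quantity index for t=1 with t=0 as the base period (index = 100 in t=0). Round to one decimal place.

Laspeyres quantity index uses base-period prices as weights.
ΣP(t=0)·Q(t=1) = 5.35×30 + 36.33×5 + 2.27×450 + 10.00×61 + 1.59×366 + 2.27×291 = 160.5 + 181.65 + 1021.5 + 610 + 581.94 + 660.57 = 3216.16
ΣP(t=0)·Q(t=0) = 5.35×23 + 36.33×6 + 2.27×388 + 10.00×59 + 1.59×292 + 2.27×274 = 123.05 + 217.98 + 880.76 + 590 + 464.28 + 621.98 = 2898.05
Index = 3216.16 / 2898.05 × 100 = 110.9767

111.0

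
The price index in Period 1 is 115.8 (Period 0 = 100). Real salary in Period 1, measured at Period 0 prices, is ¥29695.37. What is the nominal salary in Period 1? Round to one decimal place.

34387.2

Nominal = Real × (Index/100) = 29695.37 × (115.8/100)
        = 29695.37 × 1.158 = 34387.2385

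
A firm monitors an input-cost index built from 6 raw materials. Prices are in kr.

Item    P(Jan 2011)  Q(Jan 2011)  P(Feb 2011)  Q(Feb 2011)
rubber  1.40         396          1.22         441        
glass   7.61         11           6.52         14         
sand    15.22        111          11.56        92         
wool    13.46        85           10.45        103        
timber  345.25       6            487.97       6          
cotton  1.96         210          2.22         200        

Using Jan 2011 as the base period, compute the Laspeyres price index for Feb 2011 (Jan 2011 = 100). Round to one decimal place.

102.8

Laspeyres price index uses base-period quantities as weights.
ΣP(Feb 2011)·Q(Jan 2011) = 1.22×396 + 6.52×11 + 11.56×111 + 10.45×85 + 487.97×6 + 2.22×210 = 483.12 + 71.72 + 1283.16 + 888.25 + 2927.82 + 466.2 = 6120.27
ΣP(Jan 2011)·Q(Jan 2011) = 1.40×396 + 7.61×11 + 15.22×111 + 13.46×85 + 345.25×6 + 1.96×210 = 554.4 + 83.71 + 1689.42 + 1144.1 + 2071.5 + 411.6 = 5954.73
Index = 6120.27 / 5954.73 × 100 = 102.7800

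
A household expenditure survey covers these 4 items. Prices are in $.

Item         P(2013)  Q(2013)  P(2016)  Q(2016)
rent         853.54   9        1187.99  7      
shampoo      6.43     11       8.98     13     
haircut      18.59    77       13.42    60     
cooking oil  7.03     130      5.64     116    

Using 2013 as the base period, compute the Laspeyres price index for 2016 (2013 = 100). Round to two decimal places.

Laspeyres price index uses base-period quantities as weights.
ΣP(2016)·Q(2013) = 1187.99×9 + 8.98×11 + 13.42×77 + 5.64×130 = 10691.91 + 98.78 + 1033.34 + 733.2 = 12557.23
ΣP(2013)·Q(2013) = 853.54×9 + 6.43×11 + 18.59×77 + 7.03×130 = 7681.86 + 70.73 + 1431.43 + 913.9 = 10097.92
Index = 12557.23 / 10097.92 × 100 = 124.3546

124.35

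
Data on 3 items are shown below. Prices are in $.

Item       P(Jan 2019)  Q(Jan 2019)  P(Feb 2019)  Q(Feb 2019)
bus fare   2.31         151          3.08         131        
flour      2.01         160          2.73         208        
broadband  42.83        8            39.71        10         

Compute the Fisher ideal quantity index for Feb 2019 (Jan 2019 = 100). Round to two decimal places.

Laspeyres component (base-period weights):
ΣP(Jan 2019)Q(Feb 2019) = 2.31×131 + 2.01×208 + 42.83×10 = 302.61 + 418.08 + 428.3 = 1148.99
ΣP(Jan 2019)Q(Jan 2019) = 2.31×151 + 2.01×160 + 42.83×8 = 348.81 + 321.6 + 342.64 = 1013.05
L = 1148.99 / 1013.05 × 100 = 113.4189
Paasche component (current-period weights):
ΣP(Feb 2019)Q(Feb 2019) = 3.08×131 + 2.73×208 + 39.71×10 = 403.48 + 567.84 + 397.1 = 1368.42
ΣP(Feb 2019)Q(Jan 2019) = 3.08×151 + 2.73×160 + 39.71×8 = 465.08 + 436.8 + 317.68 = 1219.56
P = 1368.42 / 1219.56 × 100 = 112.2060
Fisher = √(L × P) = √(113.4189 × 112.2060) = 112.8108

112.81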